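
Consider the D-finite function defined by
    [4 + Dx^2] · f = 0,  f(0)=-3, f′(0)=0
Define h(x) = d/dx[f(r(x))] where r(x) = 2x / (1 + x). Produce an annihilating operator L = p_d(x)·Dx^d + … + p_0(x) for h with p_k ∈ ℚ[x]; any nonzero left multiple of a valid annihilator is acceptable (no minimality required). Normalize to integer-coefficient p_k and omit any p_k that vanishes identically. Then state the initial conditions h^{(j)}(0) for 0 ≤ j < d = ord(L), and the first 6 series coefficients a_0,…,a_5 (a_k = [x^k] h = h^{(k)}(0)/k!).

f: a_k = -3, 0, 6, 0, -2, 0, …
h₀=f(r): pull back L_f along r ⇒ L₀.
h₀' ⇒ L via d/dx closure of L₀.
L = (22 + 12·x + 6·x^2) + (6 + 18·x + 18·x^2 + 6·x^3)·Dx + (1 + 4·x + 6·x^2 + 4·x^3 + x^4)·Dx^2  (order 2).
h: a_k = 0, 48, -144, 160, 160, -5488/5, …
ICs: h(0) = 0, h′(0) = 48.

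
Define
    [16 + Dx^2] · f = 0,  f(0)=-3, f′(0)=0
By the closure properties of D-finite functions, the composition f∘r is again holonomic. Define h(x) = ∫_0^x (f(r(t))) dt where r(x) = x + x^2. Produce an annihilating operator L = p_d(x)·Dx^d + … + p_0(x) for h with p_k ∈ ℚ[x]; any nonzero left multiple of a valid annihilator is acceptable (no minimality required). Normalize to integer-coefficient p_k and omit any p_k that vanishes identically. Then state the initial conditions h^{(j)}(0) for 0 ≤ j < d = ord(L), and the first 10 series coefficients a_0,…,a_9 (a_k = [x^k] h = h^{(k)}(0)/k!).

L = (16 + 96·x + 192·x^2 + 128·x^3)·Dx - 2·Dx^2 + (1 + 2·x)·Dx^3  (order 3).
h: a_k = 0, -3, 0, 8, 12, -8/5, -64/3, -2624/105, -16/5, 23008/945, …
ICs: h(0) = 0, h′(0) = -3, h′′(0) = 0.

f: a_k = -3, 0, 24, 0, -32, 0, 256/15, 0, -512/105, 0, …
f∘r: x↦r, Dx↦Dx/r' in L_f ⇒ L₀.
h=∫₀ˣh₀: take L = L₀·Dx.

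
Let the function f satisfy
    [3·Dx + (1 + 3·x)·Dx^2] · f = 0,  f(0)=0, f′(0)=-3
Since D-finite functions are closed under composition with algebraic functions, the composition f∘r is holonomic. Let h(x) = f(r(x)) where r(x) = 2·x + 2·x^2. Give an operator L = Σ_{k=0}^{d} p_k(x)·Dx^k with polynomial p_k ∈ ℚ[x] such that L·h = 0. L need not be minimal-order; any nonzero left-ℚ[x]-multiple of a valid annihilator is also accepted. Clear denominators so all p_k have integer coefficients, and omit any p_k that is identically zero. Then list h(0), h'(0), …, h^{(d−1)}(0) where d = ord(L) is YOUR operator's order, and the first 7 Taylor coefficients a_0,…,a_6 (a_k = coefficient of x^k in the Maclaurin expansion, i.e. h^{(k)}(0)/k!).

L = (4 + 12·x + 12·x^2)·Dx + (1 + 8·x + 18·x^2 + 12·x^3)·Dx^2  (order 2).
h: a_k = 0, -6, 12, -36, 126, -2376/5, 1872, …
ICs: h(0) = 0, h′(0) = -6.

f: a_k = 0, -3, 9/2, -9, 81/4, -243/5, 243/2, …
L₀ from L_f via x↦r, Dx↦r'^{-1}Dx.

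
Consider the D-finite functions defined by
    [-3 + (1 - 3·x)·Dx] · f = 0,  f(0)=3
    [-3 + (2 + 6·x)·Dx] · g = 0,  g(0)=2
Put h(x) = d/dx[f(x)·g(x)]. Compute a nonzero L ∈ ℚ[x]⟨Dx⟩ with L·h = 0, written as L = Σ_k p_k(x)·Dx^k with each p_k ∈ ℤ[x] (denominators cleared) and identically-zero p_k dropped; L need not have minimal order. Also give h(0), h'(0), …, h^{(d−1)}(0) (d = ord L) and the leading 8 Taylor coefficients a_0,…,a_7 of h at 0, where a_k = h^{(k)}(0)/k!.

L = (11 + 54·x + 27·x^2) + (-2 - 2·x + 18·x^2 + 18·x^3)·Dx  (order 1).
h: a_k = 27, 297/2, 5589/8, 43497/16, 1330425/128, 9441279/256, 133693497/1024, 908311401/2048, …
ICs: h(0) = 27.

f: a_k = 3, 9, 27, 81, 243, 729, 2187, 6561, …
g: a_k = 2, 3, -9/4, 27/8, -405/64, 1701/128, -15309/512, 72171/1024, …
Product ⇒ symmetric product L₀, ord ≤ 1.
Derive L from L₀ (diff closure).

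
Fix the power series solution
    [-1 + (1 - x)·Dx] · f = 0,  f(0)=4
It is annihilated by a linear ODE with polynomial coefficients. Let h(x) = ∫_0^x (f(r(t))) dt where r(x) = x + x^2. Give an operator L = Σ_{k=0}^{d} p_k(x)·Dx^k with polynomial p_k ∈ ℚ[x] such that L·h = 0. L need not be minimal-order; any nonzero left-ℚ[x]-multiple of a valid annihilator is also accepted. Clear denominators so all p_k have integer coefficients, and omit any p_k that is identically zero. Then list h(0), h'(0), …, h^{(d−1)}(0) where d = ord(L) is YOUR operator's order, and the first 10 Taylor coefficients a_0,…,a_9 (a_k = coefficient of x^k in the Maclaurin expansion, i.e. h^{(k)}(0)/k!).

L = (1 + 2·x)·Dx + (-1 + x + x^2)·Dx^2  (order 2).
h: a_k = 0, 4, 2, 8/3, 3, 4, 16/3, 52/7, 21/2, 136/9, …
ICs: h(0) = 0, h′(0) = 4.

f: a_k = 4, 4, 4, 4, 4, 4, 4, 4, 4, 4, …
Change of var in L_f (x↦r) gives L₀.
h=∫h₀ ⇒ L = L₀·Dx.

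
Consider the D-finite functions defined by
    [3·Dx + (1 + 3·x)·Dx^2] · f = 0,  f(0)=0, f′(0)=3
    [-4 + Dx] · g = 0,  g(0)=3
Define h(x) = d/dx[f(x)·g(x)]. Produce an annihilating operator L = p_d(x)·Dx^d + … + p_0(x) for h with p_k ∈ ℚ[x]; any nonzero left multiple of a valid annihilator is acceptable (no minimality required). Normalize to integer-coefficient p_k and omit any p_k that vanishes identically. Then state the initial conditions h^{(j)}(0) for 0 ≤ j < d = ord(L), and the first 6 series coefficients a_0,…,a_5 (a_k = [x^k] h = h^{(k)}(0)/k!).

L = (40 + 96·x + 576·x^2) + (-14 - 84·x - 288·x^2)·Dx + (1 + 15·x + 36·x^2)·Dx^2  (order 2).
h: a_k = 9, 45, 135, 141, 354, -279, …
ICs: h(0) = 9, h′(0) = 45.

f: a_k = 0, 3, -9/2, 9, -81/4, 243/5, …
g: a_k = 3, 12, 24, 32, 32, 128/5, …
f·g: L₀ = L_f ⊗_s L_g, ord ≤ 2·1.
Derive L from L₀ (diff closure).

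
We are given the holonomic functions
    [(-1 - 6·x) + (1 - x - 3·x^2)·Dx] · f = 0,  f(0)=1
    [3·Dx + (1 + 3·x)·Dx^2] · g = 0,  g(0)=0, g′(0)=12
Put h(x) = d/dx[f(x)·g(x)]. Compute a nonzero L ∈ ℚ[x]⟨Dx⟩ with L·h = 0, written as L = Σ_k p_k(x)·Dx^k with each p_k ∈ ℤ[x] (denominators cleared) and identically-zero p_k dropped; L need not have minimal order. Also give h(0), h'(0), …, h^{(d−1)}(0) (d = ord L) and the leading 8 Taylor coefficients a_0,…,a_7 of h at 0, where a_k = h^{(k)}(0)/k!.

L = (34 + 162·x + 324·x^2) + (1 + 29·x + 180·x^2 + 252·x^3)·Dx + (-1 - 6·x - 2·x^2 + 33·x^3 + 36·x^4)·Dx^2  (order 2).
h: a_k = 12, -12, 198, -132, 1797, -6768/5, 73581/5, -519396/35, …
ICs: h(0) = 12, h′(0) = -12.

f: a_k = 1, 1, 4, 7, 19, 40, 97, 217, …
g: a_k = 0, 12, -18, 36, -81, 972/5, -486, 8748/7, …
L₀ := L_f ⊗_s L_g (sym. prod.), ord ≤ 2.
Differentiate: ansatz ord ≤ ord L₀ ⇒ L.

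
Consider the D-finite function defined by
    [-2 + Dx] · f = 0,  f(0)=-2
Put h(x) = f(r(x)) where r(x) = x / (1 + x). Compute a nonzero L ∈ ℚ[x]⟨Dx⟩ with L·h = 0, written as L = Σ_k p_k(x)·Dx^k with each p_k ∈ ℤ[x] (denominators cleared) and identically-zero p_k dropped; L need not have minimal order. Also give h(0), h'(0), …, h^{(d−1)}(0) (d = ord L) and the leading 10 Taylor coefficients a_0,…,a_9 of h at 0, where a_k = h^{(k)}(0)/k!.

L = -2 + (1 + 2·x + x^2)·Dx  (order 1).
h: a_k = -2, -4, 0, 4/3, -4/3, 4/5, -8/45, -20/63, 64/105, -284/405, …
ICs: h(0) = -2.

f: a_k = -2, -4, -4, -8/3, -4/3, -8/15, -8/45, -16/315, -4/315, -8/2835, …
Change of var in L_f (x↦r) gives L₀.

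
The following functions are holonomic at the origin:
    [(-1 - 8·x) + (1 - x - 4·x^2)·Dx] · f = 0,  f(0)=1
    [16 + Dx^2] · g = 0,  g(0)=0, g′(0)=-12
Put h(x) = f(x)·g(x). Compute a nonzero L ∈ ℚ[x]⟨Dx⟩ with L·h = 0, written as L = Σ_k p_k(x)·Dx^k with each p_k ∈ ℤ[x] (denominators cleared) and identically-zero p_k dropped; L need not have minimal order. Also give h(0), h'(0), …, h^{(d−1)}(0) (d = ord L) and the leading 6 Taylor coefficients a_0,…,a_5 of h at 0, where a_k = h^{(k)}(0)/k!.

L = (-8 + 16·x + 64·x^2) + (2 + 16·x)·Dx + (-1 + x + 4·x^2)·Dx^2  (order 2).
h: a_k = 0, -12, -12, -28, -76, -1068/5, …
ICs: h(0) = 0, h′(0) = -12.

f: a_k = 1, 1, 5, 9, 29, 65, …
g: a_k = 0, -12, 0, 32, 0, -128/5, …
Product ⇒ symmetric product L₀, ord ≤ 2.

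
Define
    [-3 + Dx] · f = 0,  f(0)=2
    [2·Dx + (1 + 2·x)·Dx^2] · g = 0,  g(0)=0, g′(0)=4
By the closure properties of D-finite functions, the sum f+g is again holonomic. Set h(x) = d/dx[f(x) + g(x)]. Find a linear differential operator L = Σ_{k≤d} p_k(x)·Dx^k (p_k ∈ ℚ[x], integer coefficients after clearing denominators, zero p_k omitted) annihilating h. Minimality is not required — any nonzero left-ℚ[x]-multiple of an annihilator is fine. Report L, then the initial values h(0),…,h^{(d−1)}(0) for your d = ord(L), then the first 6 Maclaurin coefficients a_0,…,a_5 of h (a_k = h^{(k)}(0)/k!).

L = (-42 - 36·x) + (-1 - 36·x - 36·x^2)·Dx + (5 + 16·x + 12·x^2)·Dx^2  (order 2).
h: a_k = 10, 10, 43, -5, 337/4, -2317/20, …
ICs: h(0) = 10, h′(0) = 10.

f: a_k = 2, 6, 9, 9, 27/4, 81/20, …
g: a_k = 0, 4, -4, 16/3, -8, 64/5, …
Weyl lclm of L_f,L_g ⇒ L₀ (ord ≤ 3).
h=h₀': d/dx-closure on L₀ ⇒ L.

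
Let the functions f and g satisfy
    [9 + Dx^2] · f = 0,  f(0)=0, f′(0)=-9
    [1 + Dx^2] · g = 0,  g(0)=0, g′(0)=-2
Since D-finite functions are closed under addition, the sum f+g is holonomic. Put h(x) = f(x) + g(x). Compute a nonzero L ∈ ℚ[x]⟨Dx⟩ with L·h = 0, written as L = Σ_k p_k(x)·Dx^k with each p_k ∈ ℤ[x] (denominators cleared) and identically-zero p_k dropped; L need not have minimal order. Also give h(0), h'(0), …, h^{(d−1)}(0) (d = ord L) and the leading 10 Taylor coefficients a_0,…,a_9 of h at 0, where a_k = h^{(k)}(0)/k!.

L = 9 + 10·Dx^2 + Dx^4  (order 4).
h: a_k = 0, -11, 0, 83/6, 0, -731/120, 0, 6563/5040, 0, -59051/362880, …
ICs: h(0) = 0, h′(0) = -11, h′′(0) = 0, h′′′(0) = 83.

f: a_k = 0, -9, 0, 27/2, 0, -243/40, 0, 729/560, 0, -729/4480, …
g: a_k = 0, -2, 0, 1/3, 0, -1/60, 0, 1/2520, 0, -1/181440, …
f+g: L₀ = lclm(L_f,L_g), ord ≤ 2+2.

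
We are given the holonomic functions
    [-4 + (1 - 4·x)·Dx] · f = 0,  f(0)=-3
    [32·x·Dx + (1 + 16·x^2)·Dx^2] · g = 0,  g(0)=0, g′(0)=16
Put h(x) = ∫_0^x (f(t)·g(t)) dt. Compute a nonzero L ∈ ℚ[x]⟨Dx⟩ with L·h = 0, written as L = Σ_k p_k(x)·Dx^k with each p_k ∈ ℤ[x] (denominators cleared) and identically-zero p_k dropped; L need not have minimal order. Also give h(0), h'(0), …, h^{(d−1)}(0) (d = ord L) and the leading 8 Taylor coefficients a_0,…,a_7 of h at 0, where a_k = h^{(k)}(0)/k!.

f: a_k = -3, -12, -48, -192, -768, -3072, -12288, -49152, …
g: a_k = 0, 16, 0, -256/3, 0, 4096/5, 0, -65536/7, …
L₀ := L_f ⊗_s L_g (sym. prod.), ord ≤ 2.
h=∫₀ˣh₀: take L = L₀·Dx.
L = 128·x·Dx + (8 - 32·x + 256·x^2)·Dx^2 + (-1 + 4·x - 16·x^2 + 64·x^3)·Dx^3  (order 3).
h: a_k = 0, 0, -24, -64, -128, -2048/5, -26624/15, -212992/35, …
ICs: h(0) = 0, h′(0) = 0, h′′(0) = -48.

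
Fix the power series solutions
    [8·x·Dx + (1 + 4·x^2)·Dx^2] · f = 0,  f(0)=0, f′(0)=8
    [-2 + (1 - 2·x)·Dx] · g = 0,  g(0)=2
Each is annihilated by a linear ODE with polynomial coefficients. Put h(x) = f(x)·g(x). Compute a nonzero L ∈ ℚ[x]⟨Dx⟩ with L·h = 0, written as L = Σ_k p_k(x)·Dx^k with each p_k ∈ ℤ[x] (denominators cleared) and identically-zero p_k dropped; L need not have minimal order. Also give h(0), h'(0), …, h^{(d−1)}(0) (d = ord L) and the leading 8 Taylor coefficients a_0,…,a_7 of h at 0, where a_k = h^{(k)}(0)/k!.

L = 16·x + (4 - 8·x + 32·x^2)·Dx + (-1 + 2·x - 4·x^2 + 8·x^3)·Dx^2  (order 2).
h: a_k = 0, 16, 32, 128/3, 256/3, 3328/15, 6656/15, 77824/105, …
ICs: h(0) = 0, h′(0) = 16.

f: a_k = 0, 8, 0, -32/3, 0, 128/5, 0, -512/7, …
g: a_k = 2, 4, 8, 16, 32, 64, 128, 256, …
f·g: L₀ = L_f ⊗_s L_g, ord ≤ 2·1.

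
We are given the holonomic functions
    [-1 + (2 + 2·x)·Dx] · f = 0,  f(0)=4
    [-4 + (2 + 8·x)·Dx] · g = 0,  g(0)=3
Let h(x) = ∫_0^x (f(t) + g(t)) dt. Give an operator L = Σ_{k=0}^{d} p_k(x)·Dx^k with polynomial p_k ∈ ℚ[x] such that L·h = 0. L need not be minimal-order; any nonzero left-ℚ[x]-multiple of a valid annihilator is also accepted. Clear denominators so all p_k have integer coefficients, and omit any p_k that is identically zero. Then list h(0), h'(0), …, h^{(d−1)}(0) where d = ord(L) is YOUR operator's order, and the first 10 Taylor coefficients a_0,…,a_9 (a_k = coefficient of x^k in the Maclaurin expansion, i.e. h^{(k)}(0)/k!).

L = -2·Dx + (5 + 8·x)·Dx^2 + (2 + 10·x + 8·x^2)·Dx^3  (order 3).
h: a_k = 0, 7, 4, -13/6, 49/16, -193/32, 5383/384, -9219/256, 405537/4096, -7028879/24576, …
ICs: h(0) = 0, h′(0) = 7, h′′(0) = 8.

f: a_k = 4, 2, -1/2, 1/4, -5/32, 7/64, -21/256, 33/512, -429/8192, 715/16384, …
g: a_k = 3, 6, -6, 12, -30, 84, -252, 792, -2574, 8580, …
h₀=f+g: left-lcm gives L₀, ord ≤ 2.
∫: right-multiply L₀ by Dx.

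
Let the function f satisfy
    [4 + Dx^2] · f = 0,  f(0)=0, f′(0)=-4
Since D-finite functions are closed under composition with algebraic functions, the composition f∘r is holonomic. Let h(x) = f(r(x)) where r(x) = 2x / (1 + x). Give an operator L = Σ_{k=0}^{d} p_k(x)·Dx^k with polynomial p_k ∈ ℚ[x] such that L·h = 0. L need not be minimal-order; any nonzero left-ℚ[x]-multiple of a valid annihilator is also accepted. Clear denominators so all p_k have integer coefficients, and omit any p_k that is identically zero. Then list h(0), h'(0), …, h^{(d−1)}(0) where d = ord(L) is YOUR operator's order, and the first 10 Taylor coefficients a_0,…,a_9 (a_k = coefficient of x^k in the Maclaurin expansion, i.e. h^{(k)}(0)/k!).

L = 16 + (2 + 6·x + 6·x^2 + 2·x^3)·Dx + (1 + 4·x + 6·x^2 + 4·x^3 + x^4)·Dx^2  (order 2).
h: a_k = 0, -8, 8, 40/3, -56, 1544/15, -120, 19688/315, 5032/45, -240824/567, …
ICs: h(0) = 0, h′(0) = -8.

f: a_k = 0, -4, 0, 8/3, 0, -8/15, 0, 16/315, 0, -8/2835, …
Substitute x→r, Dx→(1/r')Dx; clear ⇒ L₀.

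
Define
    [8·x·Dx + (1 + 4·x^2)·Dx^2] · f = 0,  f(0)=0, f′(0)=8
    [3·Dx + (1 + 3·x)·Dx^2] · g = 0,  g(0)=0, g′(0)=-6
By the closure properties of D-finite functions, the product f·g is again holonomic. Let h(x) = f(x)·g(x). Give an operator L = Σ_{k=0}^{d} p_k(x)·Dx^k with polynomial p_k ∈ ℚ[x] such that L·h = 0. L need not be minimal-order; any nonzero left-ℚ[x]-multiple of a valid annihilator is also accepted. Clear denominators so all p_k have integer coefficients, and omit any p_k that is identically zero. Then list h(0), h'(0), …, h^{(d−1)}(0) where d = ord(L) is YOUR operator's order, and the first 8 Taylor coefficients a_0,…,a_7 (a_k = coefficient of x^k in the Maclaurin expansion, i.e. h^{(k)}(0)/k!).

L = (1632 + 8496·x + 23040·x^2 + 110016·x^3 + 207360·x^4 + 269568·x^5 + 82944·x^7)·Dx + (418 + 6672·x + 44112·x^2 + 151488·x^3 + 393984·x^4 + 642816·x^5 + 725760·x^6 + 82944·x^7 + 290304·x^8)·Dx^2 + (204 + 1844·x + 12096·x^2 + 47408·x^3 + 122880·x^4 + 240192·x^5 + 331776·x^6 + 361728·x^7 + 82944·x^8 + 165888·x^9)·Dx^3 + (25 + 246·x + 1217·x^2 + 4128·x^3 + 10624·x^4 + 22080·x^5 + 34272·x^6 + 41472·x^7 + 43776·x^8 + 13824·x^9 + 20736·x^10)·Dx^4  (order 4).
h: a_k = 0, 0, -48, 72, -80, 228, -3696/5, 8712/5, …
ICs: h(0) = 0, h′(0) = 0, h′′(0) = -96, h′′′(0) = 432.

f: a_k = 0, 8, 0, -32/3, 0, 128/5, 0, -512/7, …
g: a_k = 0, -6, 9, -18, 81/2, -486/5, 243, -4374/7, …
f·g: L₀ = L_f ⊗_s L_g, ord ≤ 2·2.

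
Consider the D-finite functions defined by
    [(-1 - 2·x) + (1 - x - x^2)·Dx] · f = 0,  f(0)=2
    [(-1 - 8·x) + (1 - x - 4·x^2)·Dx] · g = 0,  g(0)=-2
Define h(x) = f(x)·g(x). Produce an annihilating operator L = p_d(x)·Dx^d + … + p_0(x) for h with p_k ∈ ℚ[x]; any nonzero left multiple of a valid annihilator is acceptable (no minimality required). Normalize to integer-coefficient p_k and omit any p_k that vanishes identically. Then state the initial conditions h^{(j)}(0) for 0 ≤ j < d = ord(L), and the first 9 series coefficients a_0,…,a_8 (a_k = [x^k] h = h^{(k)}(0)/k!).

L = (-2 - 8·x + 15·x^2 + 16·x^3) + (1 - 2·x - 4·x^2 + 5·x^3 + 4·x^4)·Dx  (order 1).
h: a_k = -4, -8, -32, -76, -224, -560, -1508, -3832, -10000, …
ICs: h(0) = -4.

f: a_k = 2, 2, 4, 6, 10, 16, 26, 42, 68, …
g: a_k = -2, -2, -10, -18, -58, -130, -362, -882, -2330, …
Product ⇒ symmetric product L₀, ord ≤ 1.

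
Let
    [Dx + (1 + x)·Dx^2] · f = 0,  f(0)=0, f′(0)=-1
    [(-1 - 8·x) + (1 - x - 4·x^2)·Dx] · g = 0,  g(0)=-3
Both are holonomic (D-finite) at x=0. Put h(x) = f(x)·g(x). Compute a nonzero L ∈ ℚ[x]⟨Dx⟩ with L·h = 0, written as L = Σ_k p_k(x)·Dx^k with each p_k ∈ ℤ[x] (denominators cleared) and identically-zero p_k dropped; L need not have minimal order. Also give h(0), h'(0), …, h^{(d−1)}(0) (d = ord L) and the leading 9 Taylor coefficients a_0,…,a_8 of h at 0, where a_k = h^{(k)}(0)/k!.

f: a_k = 0, -1, 1/2, -1/3, 1/4, -1/5, 1/6, -1/7, 1/8, …
g: a_k = -3, -3, -15, -27, -87, -195, -543, -1323, -3495, …
L₀ := L_f ⊗_s L_g (sym. prod.), ord ≤ 2.
L = (9 + 16·x) + (1 + 19·x + 20·x^2)·Dx + (-1 + 5·x^2 + 4·x^3)·Dx^2  (order 2).
h: a_k = 0, 3, 3/2, 29/2, 79/4, 1567/20, 3137/20, 13179/28, 307357/280, …
ICs: h(0) = 0, h′(0) = 3.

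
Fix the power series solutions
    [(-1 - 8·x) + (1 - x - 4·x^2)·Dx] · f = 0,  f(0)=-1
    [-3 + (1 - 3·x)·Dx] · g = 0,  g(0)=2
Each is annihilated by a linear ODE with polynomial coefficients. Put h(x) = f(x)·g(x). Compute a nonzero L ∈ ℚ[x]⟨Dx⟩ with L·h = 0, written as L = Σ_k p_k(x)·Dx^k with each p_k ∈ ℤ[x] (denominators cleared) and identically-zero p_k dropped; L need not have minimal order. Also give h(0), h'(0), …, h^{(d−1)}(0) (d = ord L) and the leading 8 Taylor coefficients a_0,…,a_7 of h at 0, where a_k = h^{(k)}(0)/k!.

f: a_k = -1, -1, -5, -9, -29, -65, -181, -441, …
g: a_k = 2, 6, 18, 54, 162, 486, 1458, 4374, …
Product ⇒ symmetric product L₀, ord ≤ 1.
L = (-4 - 2·x + 36·x^2) + (1 - 4·x - x^2 + 12·x^3)·Dx  (order 1).
h: a_k = -2, -8, -34, -120, -418, -1384, -4514, -14424, …
ICs: h(0) = -2.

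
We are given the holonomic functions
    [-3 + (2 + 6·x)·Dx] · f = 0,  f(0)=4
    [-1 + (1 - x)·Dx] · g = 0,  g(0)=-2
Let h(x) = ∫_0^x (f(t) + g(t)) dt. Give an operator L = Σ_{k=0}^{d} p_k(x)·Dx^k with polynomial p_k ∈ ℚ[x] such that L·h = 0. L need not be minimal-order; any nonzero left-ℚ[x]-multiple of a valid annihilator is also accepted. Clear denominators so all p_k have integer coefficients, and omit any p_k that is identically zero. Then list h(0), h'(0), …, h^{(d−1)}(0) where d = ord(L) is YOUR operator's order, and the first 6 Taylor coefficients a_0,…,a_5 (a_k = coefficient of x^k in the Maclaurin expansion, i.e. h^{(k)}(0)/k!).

L = (21 + 27·x)·Dx + (-17 - 30·x - 81·x^2)·Dx^2 + (-2 + 14·x + 42·x^2 - 54·x^3)·Dx^3  (order 3).
h: a_k = 0, 2, 2, -13/6, 19/16, -469/160, …
ICs: h(0) = 0, h′(0) = 2, h′′(0) = 4.

f: a_k = 4, 6, -9/2, 27/4, -405/32, 1701/64, …
g: a_k = -2, -2, -2, -2, -2, -2, …
Sum ⇒ L₀ = lclm(L_f,L_g) in ℚ(x)⟨Dx⟩.
Integrate: L := L₀·Dx.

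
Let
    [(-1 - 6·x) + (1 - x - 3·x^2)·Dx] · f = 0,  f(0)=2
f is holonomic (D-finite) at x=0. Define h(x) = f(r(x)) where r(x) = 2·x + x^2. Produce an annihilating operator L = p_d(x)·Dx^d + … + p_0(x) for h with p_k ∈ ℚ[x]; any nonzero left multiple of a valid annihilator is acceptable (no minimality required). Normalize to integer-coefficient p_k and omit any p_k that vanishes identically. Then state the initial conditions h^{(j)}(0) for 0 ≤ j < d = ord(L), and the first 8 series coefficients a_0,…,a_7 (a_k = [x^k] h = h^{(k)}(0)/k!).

f: a_k = 2, 2, 8, 14, 38, 80, 194, 434, …
f∘r: x↦r, Dx↦Dx/r' in L_f ⇒ L₀.
L = (2 + 26·x + 36·x^2 + 12·x^3) + (-1 + 2·x + 13·x^2 + 12·x^3 + 3·x^4)·Dx  (order 1).
h: a_k = 2, 4, 34, 144, 784, 3860, 19742, 99504, …
ICs: h(0) = 2.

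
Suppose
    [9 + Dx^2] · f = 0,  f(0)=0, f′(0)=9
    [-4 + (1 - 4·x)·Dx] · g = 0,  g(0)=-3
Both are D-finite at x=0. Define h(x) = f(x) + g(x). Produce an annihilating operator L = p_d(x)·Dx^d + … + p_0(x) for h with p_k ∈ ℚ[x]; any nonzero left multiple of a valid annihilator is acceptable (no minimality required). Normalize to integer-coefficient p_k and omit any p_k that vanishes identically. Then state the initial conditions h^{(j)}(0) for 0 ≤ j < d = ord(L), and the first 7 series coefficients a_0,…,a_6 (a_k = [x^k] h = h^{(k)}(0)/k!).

L = (-3780 + 2592·x - 5184·x^2) + (369 - 2124·x + 3888·x^2 - 5184·x^3)·Dx + (-420 + 288·x - 576·x^2)·Dx^2 + (41 - 236·x + 432·x^2 - 576·x^3)·Dx^3  (order 3).
h: a_k = -3, -3, -48, -411/2, -768, -122637/40, -12288, …
ICs: h(0) = -3, h′(0) = -3, h′′(0) = -96.

f: a_k = 0, 9, 0, -27/2, 0, 243/40, 0, …
g: a_k = -3, -12, -48, -192, -768, -3072, -12288, …
f+g: L₀ = lclm(L_f,L_g), ord ≤ 2+1.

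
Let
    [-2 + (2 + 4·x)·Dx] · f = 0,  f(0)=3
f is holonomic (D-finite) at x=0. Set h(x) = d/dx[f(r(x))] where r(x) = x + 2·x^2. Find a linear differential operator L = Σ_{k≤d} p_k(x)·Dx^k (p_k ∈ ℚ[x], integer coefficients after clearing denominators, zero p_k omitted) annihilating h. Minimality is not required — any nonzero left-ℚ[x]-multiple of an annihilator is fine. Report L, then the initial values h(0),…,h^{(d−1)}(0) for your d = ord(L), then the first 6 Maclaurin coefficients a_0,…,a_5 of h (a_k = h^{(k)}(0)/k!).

f: a_k = 3, 3, -3/2, 3/2, -15/8, 21/8, …
L₀ from L_f via x↦r, Dx↦r'^{-1}Dx.
Differentiate: ansatz ord ≤ ord L₀ ⇒ L.
L = 3 + (-1 - 6·x - 12·x^2 - 16·x^3)·Dx  (order 1).
h: a_k = 3, 9, -27/2, 9/2, 225/8, -513/8, …
ICs: h(0) = 3.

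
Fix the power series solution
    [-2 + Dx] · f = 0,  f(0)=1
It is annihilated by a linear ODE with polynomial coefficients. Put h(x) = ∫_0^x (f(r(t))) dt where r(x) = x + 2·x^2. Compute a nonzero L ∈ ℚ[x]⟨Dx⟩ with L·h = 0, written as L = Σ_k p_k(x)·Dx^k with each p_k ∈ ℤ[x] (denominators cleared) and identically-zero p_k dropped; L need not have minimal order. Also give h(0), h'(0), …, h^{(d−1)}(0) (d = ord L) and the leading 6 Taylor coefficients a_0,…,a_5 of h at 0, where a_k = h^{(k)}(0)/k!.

L = (-2 - 8·x)·Dx + Dx^2  (order 2).
h: a_k = 0, 1, 1, 2, 7/3, 10/3, …
ICs: h(0) = 0, h′(0) = 1.

f: a_k = 1, 2, 2, 4/3, 2/3, 4/15, …
Change of var in L_f (x↦r) gives L₀.
h=∫₀ˣh₀: take L = L₀·Dx.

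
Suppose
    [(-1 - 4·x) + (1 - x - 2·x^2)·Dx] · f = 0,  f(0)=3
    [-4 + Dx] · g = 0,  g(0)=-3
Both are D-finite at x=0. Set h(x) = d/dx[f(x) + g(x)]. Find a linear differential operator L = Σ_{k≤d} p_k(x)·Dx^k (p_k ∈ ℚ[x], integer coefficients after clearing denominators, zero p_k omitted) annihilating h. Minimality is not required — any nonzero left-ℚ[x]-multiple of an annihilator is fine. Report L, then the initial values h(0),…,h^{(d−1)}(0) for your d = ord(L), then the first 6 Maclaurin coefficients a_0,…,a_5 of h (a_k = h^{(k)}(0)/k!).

L = (12 + 240·x + 288·x^2 + 768·x^3 + 384·x^4) + (-7 - 56·x - 160·x^2 - 160·x^3 + 160·x^4 + 128·x^5)·Dx + (1 - x + 22·x^2 - 8·x^3 - 64·x^4 - 32·x^5)·Dx^2  (order 2).
h: a_k = -9, -30, -51, 4, 187, 3358/5, …
ICs: h(0) = -9, h′(0) = -30.

f: a_k = 3, 3, 9, 15, 33, 63, …
g: a_k = -3, -12, -24, -32, -32, -128/5, …
Sum ⇒ L₀ = lclm(L_f,L_g) in ℚ(x)⟨Dx⟩.
Derive L from L₀ (diff closure).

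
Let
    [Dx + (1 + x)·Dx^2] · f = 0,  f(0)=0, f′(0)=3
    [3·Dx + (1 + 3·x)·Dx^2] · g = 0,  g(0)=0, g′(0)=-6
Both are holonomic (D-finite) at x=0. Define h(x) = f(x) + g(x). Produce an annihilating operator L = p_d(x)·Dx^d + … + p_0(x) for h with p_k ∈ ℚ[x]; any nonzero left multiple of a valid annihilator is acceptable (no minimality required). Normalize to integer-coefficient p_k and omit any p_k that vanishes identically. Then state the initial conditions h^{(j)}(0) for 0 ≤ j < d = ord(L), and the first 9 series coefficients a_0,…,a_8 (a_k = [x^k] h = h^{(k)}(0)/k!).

L = 6·Dx + (8 + 12·x)·Dx^2 + (1 + 4·x + 3·x^2)·Dx^3  (order 3).
h: a_k = 0, -3, 15/2, -17, 159/4, -483/5, 485/2, -4371/7, 13119/8, …
ICs: h(0) = 0, h′(0) = -3, h′′(0) = 15.

f: a_k = 0, 3, -3/2, 1, -3/4, 3/5, -1/2, 3/7, -3/8, …
g: a_k = 0, -6, 9, -18, 81/2, -486/5, 243, -4374/7, 6561/4, …
h₀=f+g: left-lcm gives L₀, ord ≤ 4.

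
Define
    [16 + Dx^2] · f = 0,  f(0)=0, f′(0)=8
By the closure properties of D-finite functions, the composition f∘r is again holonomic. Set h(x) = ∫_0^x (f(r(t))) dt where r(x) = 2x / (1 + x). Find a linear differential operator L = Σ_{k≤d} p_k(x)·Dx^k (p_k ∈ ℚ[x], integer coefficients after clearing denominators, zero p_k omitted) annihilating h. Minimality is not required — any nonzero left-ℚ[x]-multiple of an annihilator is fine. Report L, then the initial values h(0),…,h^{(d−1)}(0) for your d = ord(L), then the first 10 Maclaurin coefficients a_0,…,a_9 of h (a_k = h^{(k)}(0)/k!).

f: a_k = 0, 8, 0, -64/3, 0, 256/15, 0, -2048/315, 0, 4096/2835, …
Change of var in L_f (x↦r) gives L₀.
h=∫h₀ ⇒ L = L₀·Dx.
L = 64·Dx + (2 + 6·x + 6·x^2 + 2·x^3)·Dx^2 + (1 + 4·x + 6·x^2 + 4·x^3 + x^4)·Dx^3  (order 3).
h: a_k = 0, 0, 8, -16/3, -116/3, 496/5, -3464/45, -1040/7, 189622/315, -437456/405, …
ICs: h(0) = 0, h′(0) = 0, h′′(0) = 16.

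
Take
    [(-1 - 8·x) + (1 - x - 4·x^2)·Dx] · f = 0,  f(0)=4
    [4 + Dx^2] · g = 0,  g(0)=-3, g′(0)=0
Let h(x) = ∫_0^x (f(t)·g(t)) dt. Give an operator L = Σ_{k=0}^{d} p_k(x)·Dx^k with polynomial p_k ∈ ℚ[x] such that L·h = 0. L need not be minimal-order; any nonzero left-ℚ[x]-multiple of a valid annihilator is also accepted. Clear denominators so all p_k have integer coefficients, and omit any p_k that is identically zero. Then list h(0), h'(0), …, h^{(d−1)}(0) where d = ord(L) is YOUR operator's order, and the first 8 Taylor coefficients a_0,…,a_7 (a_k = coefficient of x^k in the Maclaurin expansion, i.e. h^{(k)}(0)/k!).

L = (4 + 4·x + 16·x^2)·Dx + (2 + 16·x)·Dx^2 + (-1 + x + 4·x^2)·Dx^3  (order 3).
h: a_k = 0, -12, -6, -12, -21, -236/5, -286/3, -22724/105, …
ICs: h(0) = 0, h′(0) = -12, h′′(0) = -12.

f: a_k = 4, 4, 20, 36, 116, 260, 724, 1764, …
g: a_k = -3, 0, 6, 0, -2, 0, 4/15, 0, …
f·g: L₀ = L_f ⊗_s L_g, ord ≤ 1·2.
∫: right-multiply L₀ by Dx.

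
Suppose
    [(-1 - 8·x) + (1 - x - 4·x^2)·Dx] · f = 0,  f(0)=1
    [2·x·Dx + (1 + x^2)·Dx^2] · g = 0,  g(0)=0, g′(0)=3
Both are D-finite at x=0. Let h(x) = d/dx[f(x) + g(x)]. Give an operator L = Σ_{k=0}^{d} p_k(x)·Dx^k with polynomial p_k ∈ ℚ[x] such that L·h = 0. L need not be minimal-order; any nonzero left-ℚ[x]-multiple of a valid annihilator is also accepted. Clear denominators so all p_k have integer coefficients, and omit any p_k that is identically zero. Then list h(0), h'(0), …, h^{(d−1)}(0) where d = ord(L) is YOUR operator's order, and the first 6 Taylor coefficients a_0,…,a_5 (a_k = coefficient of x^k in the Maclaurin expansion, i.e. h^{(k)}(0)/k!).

f: a_k = 1, 1, 5, 9, 29, 65, …
g: a_k = 0, 3, 0, -1, 0, 3/5, …
Sum ⇒ L₀ = lclm(L_f,L_g) in ℚ(x)⟨Dx⟩.
h₀' ⇒ L via d/dx closure of L₀.
L = (-10 + 40·x + 478·x^2 + 864·x^3 + 2496·x^4 + 384·x^6) + (28 + 246·x + 316·x^2 + 1182·x^3 + 752·x^4 + 2048·x^5 + 48·x^6 + 384·x^7)·Dx + (-5 - 8·x - 32·x^2 + 104·x^3 + 197·x^4 + 128·x^5 + 288·x^6 + 16·x^7 + 64·x^8)·Dx^2  (order 2).
h: a_k = 4, 10, 24, 116, 328, 1086, …
ICs: h(0) = 4, h′(0) = 10.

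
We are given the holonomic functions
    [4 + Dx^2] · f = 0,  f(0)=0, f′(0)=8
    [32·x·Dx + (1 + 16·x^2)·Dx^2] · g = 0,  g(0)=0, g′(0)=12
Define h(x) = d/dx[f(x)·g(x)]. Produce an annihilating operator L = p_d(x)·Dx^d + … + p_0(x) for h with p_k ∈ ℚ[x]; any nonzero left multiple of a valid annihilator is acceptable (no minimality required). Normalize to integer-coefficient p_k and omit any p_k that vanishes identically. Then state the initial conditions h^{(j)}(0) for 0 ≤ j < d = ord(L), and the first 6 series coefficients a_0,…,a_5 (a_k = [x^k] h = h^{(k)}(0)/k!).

L = (62288 + 2213376·x^2 + 73428992·x^4 + 58982400·x^6 + 3145728·x^8 - 167772160·x^10 + 268435456·x^12) + (35072·x + 2871296·x^3 + 39976960·x^5 + 52428800·x^7 + 83886080·x^9 + 268435456·x^11)·Dx + (15912 + 579328·x^2 + 18954240·x^4 + 19529728·x^6 + 9961472·x^8 - 16777216·x^10 + 134217728·x^12)·Dx^2 + (8768·x + 717824·x^3 + 9994240·x^5 + 13107200·x^7 + 20971520·x^9 + 67108864·x^11)·Dx^3 + (85 + 6496·x^2 + 149248·x^4 + 1196032·x^6 + 2293760·x^8 + 6291456·x^10 + 16777216·x^12)·Dx^4  (order 4).
h: a_k = 0, 192, 0, -2304, 0, 31616, …
ICs: h(0) = 0, h′(0) = 192, h′′(0) = 0, h′′′(0) = -13824.

f: a_k = 0, 8, 0, -16/3, 0, 16/15, …
g: a_k = 0, 12, 0, -64, 0, 3072/5, …
Product ⇒ symmetric product L₀, ord ≤ 4.
Derive L from L₀ (diff closure).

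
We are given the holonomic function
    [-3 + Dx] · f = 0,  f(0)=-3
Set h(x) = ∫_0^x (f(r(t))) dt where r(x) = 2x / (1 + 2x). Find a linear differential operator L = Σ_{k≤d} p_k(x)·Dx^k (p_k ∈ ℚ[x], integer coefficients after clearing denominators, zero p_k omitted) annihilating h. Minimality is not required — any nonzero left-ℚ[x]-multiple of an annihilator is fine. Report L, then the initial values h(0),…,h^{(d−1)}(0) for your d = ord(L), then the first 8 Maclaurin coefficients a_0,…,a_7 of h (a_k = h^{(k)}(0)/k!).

L = -6·Dx + (1 + 4·x + 4·x^2)·Dx^2  (order 2).
h: a_k = 0, -3, -9, -6, 9, -18/5, -42/5, 828/35, …
ICs: h(0) = 0, h′(0) = -3.

f: a_k = -3, -9, -27/2, -27/2, -81/8, -243/40, -243/80, -729/560, …
Substitute x→r, Dx→(1/r')Dx; clear ⇒ L₀.
h=∫₀ˣh₀: take L = L₀·Dx.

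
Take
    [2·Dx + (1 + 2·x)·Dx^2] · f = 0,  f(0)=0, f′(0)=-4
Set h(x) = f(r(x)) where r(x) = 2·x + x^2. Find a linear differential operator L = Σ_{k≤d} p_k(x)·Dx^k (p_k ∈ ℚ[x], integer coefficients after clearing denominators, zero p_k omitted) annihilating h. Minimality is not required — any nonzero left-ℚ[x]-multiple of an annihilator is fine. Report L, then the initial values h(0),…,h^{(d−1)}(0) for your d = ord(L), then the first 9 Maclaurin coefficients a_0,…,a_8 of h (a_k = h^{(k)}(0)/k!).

f: a_k = 0, -4, 4, -16/3, 8, -64/5, 64/3, -256/7, 64, …
L₀ from L_f via x↦r, Dx↦r'^{-1}Dx.
L = (3 + 4·x + 2·x^2)·Dx + (1 + 5·x + 6·x^2 + 2·x^3)·Dx^2  (order 2).
h: a_k = 0, -8, 12, -80/3, 68, -928/5, 528, -10816/7, 4616, …
ICs: h(0) = 0, h′(0) = -8.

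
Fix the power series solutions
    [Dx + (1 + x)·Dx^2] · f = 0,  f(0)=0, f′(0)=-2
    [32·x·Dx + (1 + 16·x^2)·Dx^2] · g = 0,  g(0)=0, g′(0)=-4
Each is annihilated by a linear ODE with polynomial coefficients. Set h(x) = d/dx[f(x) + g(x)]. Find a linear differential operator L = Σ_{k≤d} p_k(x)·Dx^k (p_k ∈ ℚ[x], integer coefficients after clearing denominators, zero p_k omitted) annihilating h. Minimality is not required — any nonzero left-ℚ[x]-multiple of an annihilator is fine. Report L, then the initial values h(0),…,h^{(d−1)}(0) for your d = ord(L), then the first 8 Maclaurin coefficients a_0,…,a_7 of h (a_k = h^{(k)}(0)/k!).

L = (-32 - 96·x + 1536·x^2 + 512·x^3) + (-34 - 64·x + 1440·x^2 + 3072·x^3 + 1024·x^4)·Dx + (-1 + 31·x + 32·x^2 + 512·x^3 + 768·x^4 + 256·x^5)·Dx^2  (order 2).
h: a_k = -6, 2, 62, 2, -1026, 2, 16382, 2, …
ICs: h(0) = -6, h′(0) = 2.

f: a_k = 0, -2, 1, -2/3, 1/2, -2/5, 1/3, -2/7, …
g: a_k = 0, -4, 0, 64/3, 0, -1024/5, 0, 16384/7, …
Weyl lclm of L_f,L_g ⇒ L₀ (ord ≤ 4).
h=h₀': d/dx-closure on L₀ ⇒ L.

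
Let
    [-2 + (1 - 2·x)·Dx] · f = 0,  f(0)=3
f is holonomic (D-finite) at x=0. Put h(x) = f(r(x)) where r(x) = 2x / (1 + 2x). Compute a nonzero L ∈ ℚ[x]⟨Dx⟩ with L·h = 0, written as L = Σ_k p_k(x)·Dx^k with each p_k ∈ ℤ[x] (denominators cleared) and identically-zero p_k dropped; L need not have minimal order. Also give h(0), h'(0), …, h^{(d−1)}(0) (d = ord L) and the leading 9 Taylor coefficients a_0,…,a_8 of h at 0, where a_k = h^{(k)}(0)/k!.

f: a_k = 3, 6, 12, 24, 48, 96, 192, 384, 768, …
L₀ from L_f via x↦r, Dx↦r'^{-1}Dx.
L = 4 + (-1 + 4·x^2)·Dx  (order 1).
h: a_k = 3, 12, 24, 48, 96, 192, 384, 768, 1536, …
ICs: h(0) = 3.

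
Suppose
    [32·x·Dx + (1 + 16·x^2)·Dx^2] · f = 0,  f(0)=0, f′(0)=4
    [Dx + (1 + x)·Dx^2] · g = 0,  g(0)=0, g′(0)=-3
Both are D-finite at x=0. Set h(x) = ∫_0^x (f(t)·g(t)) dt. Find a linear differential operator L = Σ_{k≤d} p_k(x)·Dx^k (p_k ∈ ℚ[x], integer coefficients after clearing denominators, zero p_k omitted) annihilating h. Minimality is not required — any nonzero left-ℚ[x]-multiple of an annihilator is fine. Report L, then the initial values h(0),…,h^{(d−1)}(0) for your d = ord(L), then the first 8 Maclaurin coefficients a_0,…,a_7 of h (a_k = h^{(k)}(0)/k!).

f: a_k = 0, 4, 0, -64/3, 0, 1024/5, 0, -16384/7, …
g: a_k = 0, -3, 3/2, -1, 3/4, -3/5, 1/2, -3/7, …
L₀ := L_f ⊗_s L_g (sym. prod.), ord ≤ 4.
Integrate: L := L₀·Dx.
L = (4224 + 8384·x + 204800·x^2 + 531456·x^3 + 491520·x^4 + 212992·x^5 + 262144·x^7)·Dx^2 + (4098 + 28864·x + 258368·x^2 + 1045504·x^3 + 1798144·x^4 + 1523712·x^5 + 573440·x^6 + 786432·x^7 + 917504·x^8)·Dx^3 + (132 + 8644·x + 37632·x^2 + 196032·x^3 + 614400·x^4 + 955392·x^5 + 786432·x^6 + 540672·x^7 + 786432·x^8 + 524288·x^9)·Dx^4 + (65 + 258·x + 2497·x^2 + 8576·x^3 + 30336·x^4 + 76800·x^5 + 118272·x^6 + 98304·x^7 + 98304·x^8 + 131072·x^9 + 65536·x^10)·Dx^5  (order 5).
h: a_k = 0, 0, 0, -4, 3/2, 12, -29/6, -1276/15, …
ICs: h(0) = 0, h′(0) = 0, h′′(0) = 0, h′′′(0) = -24, h′′′′(0) = 36.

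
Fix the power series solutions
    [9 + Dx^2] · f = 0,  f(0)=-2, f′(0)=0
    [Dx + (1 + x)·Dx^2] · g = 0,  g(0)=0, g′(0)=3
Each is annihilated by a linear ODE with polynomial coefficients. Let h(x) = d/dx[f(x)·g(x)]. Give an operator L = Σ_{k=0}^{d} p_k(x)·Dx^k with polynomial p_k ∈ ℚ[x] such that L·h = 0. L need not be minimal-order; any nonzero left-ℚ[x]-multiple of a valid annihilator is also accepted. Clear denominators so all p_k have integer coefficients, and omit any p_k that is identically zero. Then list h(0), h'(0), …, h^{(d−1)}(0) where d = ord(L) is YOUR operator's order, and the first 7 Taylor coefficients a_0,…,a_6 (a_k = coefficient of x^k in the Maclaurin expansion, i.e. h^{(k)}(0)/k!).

f: a_k = -2, 0, 9, 0, -27/4, 0, 81/40, …
g: a_k = 0, 3, -3/2, 1, -3/4, 3/5, -1/2, …
Sym-product of L_f,L_g gives L₀ (≤ ord 4).
Differentiate: ansatz ord ≤ ord L₀ ⇒ L.
L = (13743 + 107892·x + 319302·x^2 + 475308·x^3 + 381267·x^4 + 157464·x^5 + 26244·x^6) + (4104 + 24192·x + 53460·x^2 + 56700·x^3 + 29160·x^4 + 5832·x^5)·Dx + (4020 + 27828·x + 76770·x^2 + 109512·x^3 + 85698·x^4 + 34992·x^5 + 5832·x^6)·Dx^2 + (456 + 2688·x + 5940·x^2 + 6300·x^3 + 3240·x^4 + 648·x^5)·Dx^3 + (277 + 1760·x + 4588·x^2 + 6300·x^3 + 4815·x^4 + 1944·x^5 + 324·x^6)·Dx^4  (order 4).
h: a_k = -6, 6, 75, -48, -249/4, 105/4, 1083/40, …
ICs: h(0) = -6, h′(0) = 6, h′′(0) = 150, h′′′(0) = -288.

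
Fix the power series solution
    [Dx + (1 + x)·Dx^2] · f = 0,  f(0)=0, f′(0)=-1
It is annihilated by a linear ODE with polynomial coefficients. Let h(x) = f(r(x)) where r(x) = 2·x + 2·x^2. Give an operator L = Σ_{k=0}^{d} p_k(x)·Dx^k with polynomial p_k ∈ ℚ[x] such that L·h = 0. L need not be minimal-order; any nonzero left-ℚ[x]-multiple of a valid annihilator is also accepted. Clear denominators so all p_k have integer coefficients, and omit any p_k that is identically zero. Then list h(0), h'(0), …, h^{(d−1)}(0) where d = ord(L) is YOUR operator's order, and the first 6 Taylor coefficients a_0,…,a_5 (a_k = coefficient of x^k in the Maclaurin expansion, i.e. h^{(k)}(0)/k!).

f: a_k = 0, -1, 1/2, -1/3, 1/4, -1/5, …
L₀ from L_f via x↦r, Dx↦r'^{-1}Dx.
L = (4·x + 4·x^2)·Dx + (1 + 4·x + 6·x^2 + 4·x^3)·Dx^2  (order 2).
h: a_k = 0, -2, 0, 4/3, -2, 8/5, …
ICs: h(0) = 0, h′(0) = -2.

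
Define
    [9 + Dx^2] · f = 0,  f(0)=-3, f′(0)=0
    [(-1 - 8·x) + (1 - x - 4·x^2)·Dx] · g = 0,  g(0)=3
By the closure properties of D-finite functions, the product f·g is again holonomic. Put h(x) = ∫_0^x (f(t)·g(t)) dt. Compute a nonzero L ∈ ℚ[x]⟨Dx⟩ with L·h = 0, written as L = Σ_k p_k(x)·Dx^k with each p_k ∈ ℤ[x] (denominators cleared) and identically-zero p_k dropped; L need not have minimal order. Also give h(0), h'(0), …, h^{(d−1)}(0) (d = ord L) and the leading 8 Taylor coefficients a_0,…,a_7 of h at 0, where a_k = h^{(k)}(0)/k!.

L = (-1 + 9·x + 36·x^2)·Dx + (2 + 16·x)·Dx^2 + (-1 + x + 4·x^2)·Dx^3  (order 3).
h: a_k = 0, -9, -9/2, -3/2, -81/8, -711/40, -669/16, -47781/560, …
ICs: h(0) = 0, h′(0) = -9, h′′(0) = -9.

f: a_k = -3, 0, 27/2, 0, -81/8, 0, 243/80, 0, …
g: a_k = 3, 3, 15, 27, 87, 195, 543, 1323, …
Sym-product of L_f,L_g gives L₀ (≤ ord 2).
h=∫h₀ ⇒ L = L₀·Dx.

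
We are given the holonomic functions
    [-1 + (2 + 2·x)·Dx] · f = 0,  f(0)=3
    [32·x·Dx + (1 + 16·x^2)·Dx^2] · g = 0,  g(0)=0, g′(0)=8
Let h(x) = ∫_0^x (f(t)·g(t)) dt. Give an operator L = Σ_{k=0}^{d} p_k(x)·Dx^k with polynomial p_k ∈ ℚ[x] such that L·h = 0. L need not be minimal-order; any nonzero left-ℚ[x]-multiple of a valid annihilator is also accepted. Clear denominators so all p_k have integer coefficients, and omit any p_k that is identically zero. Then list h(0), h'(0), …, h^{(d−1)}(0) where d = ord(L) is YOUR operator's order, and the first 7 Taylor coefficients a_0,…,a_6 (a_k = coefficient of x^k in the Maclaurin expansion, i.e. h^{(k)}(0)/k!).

f: a_k = 3, 3/2, -3/8, 3/16, -15/128, 21/256, -63/1024, …
g: a_k = 0, 8, 0, -128/3, 0, 2048/5, 0, …
f·g: L₀ = L_f ⊗_s L_g, ord ≤ 1·2.
Integrate: L := L₀·Dx.
L = (3 - 64·x - 16·x^2)·Dx + (-4 + 124·x + 192·x^2 + 64·x^3)·Dx^2 + (4 + 8·x + 68·x^2 + 128·x^3 + 64·x^4)·Dx^3  (order 3).
h: a_k = 0, 0, 12, 4, -131/4, -25/2, 99509/480, …
ICs: h(0) = 0, h′(0) = 0, h′′(0) = 24.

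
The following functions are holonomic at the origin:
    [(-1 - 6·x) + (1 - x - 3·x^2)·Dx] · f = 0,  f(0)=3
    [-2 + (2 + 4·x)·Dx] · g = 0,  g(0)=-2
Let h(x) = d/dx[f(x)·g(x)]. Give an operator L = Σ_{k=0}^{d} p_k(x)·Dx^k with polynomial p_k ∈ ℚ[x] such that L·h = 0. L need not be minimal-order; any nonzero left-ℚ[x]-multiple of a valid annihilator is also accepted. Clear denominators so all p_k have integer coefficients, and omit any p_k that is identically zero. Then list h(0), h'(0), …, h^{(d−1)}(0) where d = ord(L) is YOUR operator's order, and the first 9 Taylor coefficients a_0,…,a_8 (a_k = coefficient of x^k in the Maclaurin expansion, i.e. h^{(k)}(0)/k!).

L = (9 + 66·x + 165·x^2 + 210·x^3 + 135·x^4) + (-2 - 9·x - 6·x^2 + 38·x^3 + 87·x^4 + 54·x^5)·Dx  (order 1).
h: a_k = -12, -54, -198, -573, -3465/2, -18441/4, -50967/4, -262737/8, -2764665/32, …
ICs: h(0) = -12.

f: a_k = 3, 3, 12, 21, 57, 120, 291, 651, 1524, …
g: a_k = -2, -2, 1, -1, 5/4, -7/4, 21/8, -33/8, 429/64, …
L₀ := L_f ⊗_s L_g (sym. prod.), ord ≤ 1.
Derive L from L₀ (diff closure).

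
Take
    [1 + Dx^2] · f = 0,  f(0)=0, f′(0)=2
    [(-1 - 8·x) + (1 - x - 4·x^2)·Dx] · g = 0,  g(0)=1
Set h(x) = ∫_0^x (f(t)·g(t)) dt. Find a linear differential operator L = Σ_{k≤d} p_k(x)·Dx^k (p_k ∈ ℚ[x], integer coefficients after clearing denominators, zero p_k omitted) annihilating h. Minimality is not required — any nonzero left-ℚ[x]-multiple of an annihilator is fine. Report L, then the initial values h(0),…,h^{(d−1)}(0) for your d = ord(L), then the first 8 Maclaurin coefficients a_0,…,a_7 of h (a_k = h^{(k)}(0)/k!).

L = (7 + x + 4·x^2)·Dx + (2 + 16·x)·Dx^2 + (-1 + x + 4·x^2)·Dx^3  (order 3).
h: a_k = 0, 0, 1, 2/3, 29/12, 53/15, 1127/120, 7621/420, …
ICs: h(0) = 0, h′(0) = 0, h′′(0) = 2.

f: a_k = 0, 2, 0, -1/3, 0, 1/60, 0, -1/2520, …
g: a_k = 1, 1, 5, 9, 29, 65, 181, 441, …
h₀=f·g: eliminate ⇒ L₀, order ≤ 2·1.
∫: right-multiply L₀ by Dx.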